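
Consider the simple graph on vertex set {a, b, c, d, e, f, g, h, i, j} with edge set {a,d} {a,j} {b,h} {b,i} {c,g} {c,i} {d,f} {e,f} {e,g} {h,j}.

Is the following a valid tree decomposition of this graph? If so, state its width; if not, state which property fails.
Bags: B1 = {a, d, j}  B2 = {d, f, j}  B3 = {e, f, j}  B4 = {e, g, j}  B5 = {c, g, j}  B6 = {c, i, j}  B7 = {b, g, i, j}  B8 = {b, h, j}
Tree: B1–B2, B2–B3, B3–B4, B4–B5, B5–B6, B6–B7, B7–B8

A tree decomposition must satisfy three properties: every vertex lies in some bag; for every edge, both endpoints lie together in some bag; and for every vertex, the bags containing it form a connected subtree. Here bags containing vertex g are not connected in the tree, so the decomposition is invalid.

No — bags containing vertex g are not connected in the tree.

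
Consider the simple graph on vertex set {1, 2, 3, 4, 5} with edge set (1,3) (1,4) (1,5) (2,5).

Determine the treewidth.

1

A width-1 tree decomposition is:
Bags: B1 = {2, 5}  B2 = {1, 5}  B3 = {1, 3}  B4 = {1, 4}
Tree: B1–B2, B2–B3, B3–B4
Every bag has size at most 2, so the width is 2 − 1 = 1 and tw(G) ≤ 1. Since G has at least one edge (e.g. 5–2), it is not an edgeless graph, so tw(G) ≥ 1. Combining the bounds, tw(G) = 1.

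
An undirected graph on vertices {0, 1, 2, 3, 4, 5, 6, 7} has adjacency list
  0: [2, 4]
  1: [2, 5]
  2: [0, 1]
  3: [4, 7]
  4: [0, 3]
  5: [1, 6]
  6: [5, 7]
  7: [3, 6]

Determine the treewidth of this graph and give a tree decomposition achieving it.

Each bag holds 3 vertices, so the decomposition has width 2, which upper-bounds the treewidth. The edges 6–5–1–2–0–4–3–7–6 form a cycle, so G is not a tree and its treewidth is at least 2. Combining the bounds, tw(G) = 2.

Treewidth 2.
One such decomposition:
Bags: B1 = {1, 5, 6}  B2 = {1, 2, 6}  B3 = {0, 2, 6}  B4 = {0, 4, 6}  B5 = {3, 4, 6}  B6 = {3, 6, 7}
Tree: B1–B2, B2–B3, B3–B4, B4–B5, B5–B6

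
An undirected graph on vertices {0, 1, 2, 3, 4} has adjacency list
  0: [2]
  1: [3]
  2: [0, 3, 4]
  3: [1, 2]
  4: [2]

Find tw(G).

A width-1 tree decomposition is:
Bags: B1 = {0, 2}  B2 = {2, 3}  B3 = {2, 4}  B4 = {1, 3}
Tree: B1–B2, B1–B3, B2–B4
Each bag holds 2 vertices, so the decomposition has width 1, which upper-bounds the treewidth. Any graph with an edge has treewidth ≥ 1, and G has the edge 2–0. Therefore the treewidth is 1.

1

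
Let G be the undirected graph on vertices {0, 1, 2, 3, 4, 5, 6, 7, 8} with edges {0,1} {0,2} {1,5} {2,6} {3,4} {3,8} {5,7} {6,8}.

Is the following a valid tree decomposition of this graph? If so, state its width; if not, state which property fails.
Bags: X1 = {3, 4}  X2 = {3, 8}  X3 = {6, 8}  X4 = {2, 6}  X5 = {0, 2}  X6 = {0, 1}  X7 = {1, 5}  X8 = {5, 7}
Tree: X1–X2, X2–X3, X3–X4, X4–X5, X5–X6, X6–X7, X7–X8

Yes; width 1.

Vertex coverage: the bags together contain {0, 1, 2, 3, 4, 5, 6, 7, 8}, the full vertex set. Edge coverage: each edge of G has both endpoints in at least one bag. Running intersection: for every vertex, the bags containing it form a connected subtree. All three properties hold, so this is a valid tree decomposition of width max|bag| − 1 = 1, and hence tw(G) ≤ 1.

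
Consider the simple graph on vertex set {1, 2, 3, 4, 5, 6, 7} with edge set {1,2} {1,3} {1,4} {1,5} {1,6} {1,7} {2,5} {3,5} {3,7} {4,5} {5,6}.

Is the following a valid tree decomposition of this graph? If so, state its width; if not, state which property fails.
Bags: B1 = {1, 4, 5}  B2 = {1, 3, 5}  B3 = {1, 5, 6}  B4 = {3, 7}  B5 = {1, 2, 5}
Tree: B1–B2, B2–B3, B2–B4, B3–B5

No — edge (1,7) lies in no bag.

A tree decomposition must satisfy three properties: every vertex lies in some bag; for every edge, both endpoints lie together in some bag; and for every vertex, the bags containing it form a connected subtree. Here edge (1,7) lies in no bag, so the decomposition is invalid.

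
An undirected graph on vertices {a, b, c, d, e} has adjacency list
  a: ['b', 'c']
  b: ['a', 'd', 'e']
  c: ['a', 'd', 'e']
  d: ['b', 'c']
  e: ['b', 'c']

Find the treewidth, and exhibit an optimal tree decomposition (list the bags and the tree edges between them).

Treewidth 2.
One optimal decomposition is:
Bags: B1 = {b, c, e}  B2 = {a, b, c}  B3 = {b, c, d}
Tree: B1–B2, B2–B3

The largest bag has 3 vertices, giving width 2; this decomposition certifies tw(G) ≤ 2. The edges e–b–a–c–e form a cycle, so G is not a tree and its treewidth is at least 2. Hence tw(G) = 2 exactly.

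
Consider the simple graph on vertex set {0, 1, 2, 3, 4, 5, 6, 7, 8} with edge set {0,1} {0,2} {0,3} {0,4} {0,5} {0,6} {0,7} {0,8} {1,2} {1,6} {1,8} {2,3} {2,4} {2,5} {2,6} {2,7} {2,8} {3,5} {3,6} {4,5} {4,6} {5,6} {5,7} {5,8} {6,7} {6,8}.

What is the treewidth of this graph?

A width-4 tree decomposition is:
Bags: B1 = {0, 2, 5, 6, 7}  B2 = {0, 2, 3, 5, 6}  B3 = {0, 2, 5, 6, 8}  B4 = {0, 2, 4, 5, 6}  B5 = {0, 1, 2, 6, 8}
Tree: B1–B2, B2–B3, B2–B4, B3–B5
Each bag holds 5 vertices, so the decomposition has width 4, which upper-bounds the treewidth. On the other hand G contains the 5-clique {0, 1, 2, 6, 8}. A clique must lie in a single bag of any decomposition, so no decomposition can have width below 4. Therefore the treewidth is 4.

4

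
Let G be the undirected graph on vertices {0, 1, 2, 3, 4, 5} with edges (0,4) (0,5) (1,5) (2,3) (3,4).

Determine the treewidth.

A width-1 tree decomposition is:
Bags: B1 = {1, 5}  B2 = {0, 5}  B3 = {0, 4}  B4 = {3, 4}  B5 = {2, 3}
Tree: B1–B2, B2–B3, B3–B4, B4–B5
Every bag has size at most 2, so the width is 2 − 1 = 1 and tw(G) ≤ 1. Since G has at least one edge (e.g. 1–5), it is not an edgeless graph, so tw(G) ≥ 1. The upper and lower bounds meet at 1, so that is the treewidth.

1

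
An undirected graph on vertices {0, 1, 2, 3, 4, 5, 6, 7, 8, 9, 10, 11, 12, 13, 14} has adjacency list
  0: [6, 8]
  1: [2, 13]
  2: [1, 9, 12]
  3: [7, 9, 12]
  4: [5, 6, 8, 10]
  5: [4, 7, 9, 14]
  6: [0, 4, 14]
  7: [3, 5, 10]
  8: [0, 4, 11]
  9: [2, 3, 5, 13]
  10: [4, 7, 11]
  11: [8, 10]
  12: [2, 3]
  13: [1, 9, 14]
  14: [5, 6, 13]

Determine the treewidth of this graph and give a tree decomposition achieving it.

Every bag has size at most 4, so the width is 4 − 1 = 3 and tw(G) ≤ 3. For the lower bound: the 4 vertex sets {0,8,11}, {6}, {4}, {5,7,10,14} are disjoint, each induces a connected subgraph, and every pair is joined by at least one edge of G. Contracting each set to a single vertex therefore yields K_{4} as a minor, and since treewidth is minor-monotone, tw(G) ≥ tw(K_{4}) = 3. Combining the bounds, tw(G) = 3.

Treewidth 3.
One such decomposition:
Bags: B1 = {0, 6, 8, 11}  B2 = {4, 6, 8, 11}  B3 = {4, 6, 10, 11}  B4 = {4, 6, 10, 14}  B5 = {4, 5, 10, 14}  B6 = {5, 7, 10, 14}  B7 = {5, 7, 13, 14}  B8 = {5, 7, 9, 13}  B9 = {3, 7, 9, 13}  B10 = {1, 3, 9, 13}  B11 = {1, 2, 3, 9}  B12 = {1, 2, 3, 12}
Tree: B1–B2, B2–B3, B3–B4, B4–B5, B5–B6, B6–B7, B7–B8, B8–B9, B9–B10, B10–B11, B11–B12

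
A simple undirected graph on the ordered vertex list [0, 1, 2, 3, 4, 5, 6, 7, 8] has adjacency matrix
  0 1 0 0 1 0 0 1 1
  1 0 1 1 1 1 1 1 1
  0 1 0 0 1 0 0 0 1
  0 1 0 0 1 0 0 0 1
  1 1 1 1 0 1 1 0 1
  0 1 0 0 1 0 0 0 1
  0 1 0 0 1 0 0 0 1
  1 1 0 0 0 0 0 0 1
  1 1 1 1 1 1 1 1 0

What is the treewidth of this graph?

3

A width-3 tree decomposition is:
Bags: B1 = {1, 3, 4, 8}  B2 = {1, 4, 5, 8}  B3 = {0, 1, 4, 8}  B4 = {0, 1, 7, 8}  B5 = {1, 4, 6, 8}  B6 = {1, 2, 4, 8}
Tree: B1–B2, B1–B3, B3–B4, B1–B5, B3–B6
Every bag has size at most 4, so the width is 4 − 1 = 3 and tw(G) ≤ 3. On the other hand G contains the 4-clique {0, 1, 4, 8}. A clique must lie in a single bag of any decomposition, so no decomposition can have width below 3. Therefore the treewidth is 3.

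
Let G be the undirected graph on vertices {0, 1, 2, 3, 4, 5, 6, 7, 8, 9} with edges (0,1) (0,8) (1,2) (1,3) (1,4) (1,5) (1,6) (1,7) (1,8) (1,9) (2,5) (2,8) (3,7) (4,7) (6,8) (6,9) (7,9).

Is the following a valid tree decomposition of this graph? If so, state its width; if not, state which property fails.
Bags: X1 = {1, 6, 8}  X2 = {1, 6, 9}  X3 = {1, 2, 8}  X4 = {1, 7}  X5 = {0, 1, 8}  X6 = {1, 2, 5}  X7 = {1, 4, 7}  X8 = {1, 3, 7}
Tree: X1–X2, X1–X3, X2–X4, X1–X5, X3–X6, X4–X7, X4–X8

A tree decomposition must satisfy three properties: every vertex lies in some bag; for every edge, both endpoints lie together in some bag; and for every vertex, the bags containing it form a connected subtree. Here edge (9,7) lies in no bag, so the decomposition is invalid.

No — edge (9,7) lies in no bag.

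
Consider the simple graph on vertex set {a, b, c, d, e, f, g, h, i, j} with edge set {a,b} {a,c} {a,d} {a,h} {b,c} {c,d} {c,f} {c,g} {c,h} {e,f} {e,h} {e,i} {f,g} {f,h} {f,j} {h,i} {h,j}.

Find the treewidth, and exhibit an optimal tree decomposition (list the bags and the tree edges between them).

The largest bag has 3 vertices, giving width 2; this decomposition certifies tw(G) ≤ 2. On the other hand G contains the 3-clique {a, c, d}. A clique must lie in a single bag of any decomposition, so no decomposition can have width below 2. Combining the bounds, tw(G) = 2.

Treewidth 2.
One optimal decomposition is:
Bags: B1 = {a, c, h}  B2 = {c, f, h}  B3 = {a, c, d}  B4 = {a, b, c}  B5 = {c, f, g}  B6 = {e, f, h}  B7 = {e, h, i}  B8 = {f, h, j}
Tree: B1–B2, B1–B3, B1–B4, B2–B5, B2–B6, B6–B7, B6–B8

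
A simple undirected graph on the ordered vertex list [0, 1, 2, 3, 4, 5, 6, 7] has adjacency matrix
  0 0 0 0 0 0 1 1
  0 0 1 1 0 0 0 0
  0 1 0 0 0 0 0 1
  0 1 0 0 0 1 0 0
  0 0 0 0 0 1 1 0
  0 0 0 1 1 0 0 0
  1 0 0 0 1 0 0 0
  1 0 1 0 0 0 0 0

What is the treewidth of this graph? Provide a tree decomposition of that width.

Each bag holds 3 vertices, so the decomposition has width 2, which upper-bounds the treewidth. For the lower bound, G contains the cycle 6–0–7–2–1–3–5–4–6, so G is not a forest; only forests have treewidth ≤ 1, hence tw(G) ≥ 2. Combining the bounds, tw(G) = 2.

Treewidth 2.
One optimal decomposition is:
Bags: B1 = {0, 6, 7}  B2 = {2, 6, 7}  B3 = {1, 2, 6}  B4 = {1, 3, 6}  B5 = {3, 5, 6}  B6 = {4, 5, 6}
Tree: B1–B2, B2–B3, B3–B4, B4–B5, B5–B6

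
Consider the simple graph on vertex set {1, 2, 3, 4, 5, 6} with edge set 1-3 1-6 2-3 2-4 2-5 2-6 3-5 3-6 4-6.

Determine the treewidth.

A width-2 tree decomposition is:
Bags: B1 = {2, 3, 5}  B2 = {2, 3, 6}  B3 = {1, 3, 6}  B4 = {2, 4, 6}
Tree: B1–B2, B2–B3, B2–B4
Every bag has size at most 3, so the width is 3 − 1 = 2 and tw(G) ≤ 2. Conversely, {1, 3, 6} is a clique of size 3, and the vertices of any clique must share a bag in every tree decomposition; so some bag has ≥ 3 vertices and tw(G) ≥ 2. Combining the bounds, tw(G) = 2.

2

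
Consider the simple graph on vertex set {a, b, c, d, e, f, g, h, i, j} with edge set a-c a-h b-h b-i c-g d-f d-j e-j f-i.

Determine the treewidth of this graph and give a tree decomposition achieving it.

Treewidth 1.
One optimal decomposition is:
Bags: B1 = {e, j}  B2 = {d, j}  B3 = {d, f}  B4 = {f, i}  B5 = {b, i}  B6 = {b, h}  B7 = {a, h}  B8 = {a, c}  B9 = {c, g}
Tree: B1–B2, B2–B3, B3–B4, B4–B5, B5–B6, B6–B7, B7–B8, B8–B9

Every bag has size at most 2, so the width is 2 − 1 = 1 and tw(G) ≤ 1. G has an edge, so its treewidth is at least 1. Combining the bounds, tw(G) = 1.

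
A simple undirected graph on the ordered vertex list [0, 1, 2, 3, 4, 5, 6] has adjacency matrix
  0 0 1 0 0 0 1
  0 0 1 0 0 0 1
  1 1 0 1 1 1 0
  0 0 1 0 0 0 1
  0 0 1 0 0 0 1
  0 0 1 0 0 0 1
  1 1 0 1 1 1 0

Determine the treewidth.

2

A width-2 tree decomposition is:
Bags: B1 = {1, 2, 6}  B2 = {2, 4, 6}  B3 = {0, 2, 6}  B4 = {2, 5, 6}  B5 = {2, 3, 6}
Tree: B1–B2, B2–B3, B3–B4, B4–B5
The largest bag has 3 vertices, giving width 2; this decomposition certifies tw(G) ≤ 2. The edges 6–1–2–4–6 form a cycle, so G is not a tree and its treewidth is at least 2. The upper and lower bounds meet at 2, so that is the treewidth.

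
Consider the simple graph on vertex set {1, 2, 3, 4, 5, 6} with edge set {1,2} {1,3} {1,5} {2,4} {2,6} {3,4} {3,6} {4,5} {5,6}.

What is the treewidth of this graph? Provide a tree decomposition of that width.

Each bag holds 4 vertices, so the decomposition has width 3, which upper-bounds the treewidth. For the lower bound: the 4 vertex sets {5,6}, {1,3}, {2}, {4} are disjoint, each induces a connected subgraph, and every pair is joined by at least one edge of G. Contracting each set to a single vertex therefore yields K_{4} as a minor, and since treewidth is minor-monotone, tw(G) ≥ tw(K_{4}) = 3. Combining the bounds, tw(G) = 3.

Treewidth 3.
One such decomposition:
Bags: B1 = {2, 3, 5, 6}  B2 = {1, 2, 3, 5}  B3 = {2, 3, 4, 5}
Tree: B1–B2, B2–B3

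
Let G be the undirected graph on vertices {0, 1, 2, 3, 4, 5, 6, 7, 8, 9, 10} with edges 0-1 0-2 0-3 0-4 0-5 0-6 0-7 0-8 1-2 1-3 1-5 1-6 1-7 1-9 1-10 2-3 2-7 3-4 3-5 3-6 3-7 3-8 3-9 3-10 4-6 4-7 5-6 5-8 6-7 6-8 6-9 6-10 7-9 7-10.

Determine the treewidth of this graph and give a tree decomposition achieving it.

Each bag holds 5 vertices, so the decomposition has width 4, which upper-bounds the treewidth. For the lower bound, the 5 vertices {0, 1, 2, 3, 7} are pairwise adjacent, and any tree decomposition puts a clique entirely inside one bag — forcing width ≥ 4. Therefore the treewidth is 4.

Treewidth 4.
Bags: B1 = {0, 1, 3, 6, 7}  B2 = {0, 1, 3, 5, 6}  B3 = {1, 3, 6, 7, 10}  B4 = {0, 3, 4, 6, 7}  B5 = {0, 3, 5, 6, 8}  B6 = {0, 1, 2, 3, 7}  B7 = {1, 3, 6, 7, 9}
Tree: B1–B2, B1–B3, B1–B4, B2–B5, B1–B6, B3–B7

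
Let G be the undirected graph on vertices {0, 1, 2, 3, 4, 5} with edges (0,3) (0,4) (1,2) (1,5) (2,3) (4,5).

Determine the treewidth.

A width-2 tree decomposition is:
Bags: B1 = {0, 3, 4}  B2 = {2, 3, 4}  B3 = {1, 2, 4}  B4 = {1, 4, 5}
Tree: B1–B2, B2–B3, B3–B4
The largest bag has 3 vertices, giving width 2; this decomposition certifies tw(G) ≤ 2. The edges 4–0–3–2–1–5–4 form a cycle, so G is not a tree and its treewidth is at least 2. Hence tw(G) = 2 exactly.

2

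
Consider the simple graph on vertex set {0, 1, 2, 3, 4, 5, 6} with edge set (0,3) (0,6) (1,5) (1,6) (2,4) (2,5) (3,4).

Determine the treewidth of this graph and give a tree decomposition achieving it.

Every bag has size at most 3, so the width is 3 − 1 = 2 and tw(G) ≤ 2. For the lower bound, G contains the cycle 2–5–1–6–0–3–4–2, so G is not a forest; only forests have treewidth ≤ 1, hence tw(G) ≥ 2. Combining the bounds, tw(G) = 2.

Treewidth 2.
Bags: B1 = {1, 2, 5}  B2 = {1, 2, 6}  B3 = {0, 2, 6}  B4 = {0, 2, 3}  B5 = {2, 3, 4}
Tree: B1–B2, B2–B3, B3–B4, B4–B5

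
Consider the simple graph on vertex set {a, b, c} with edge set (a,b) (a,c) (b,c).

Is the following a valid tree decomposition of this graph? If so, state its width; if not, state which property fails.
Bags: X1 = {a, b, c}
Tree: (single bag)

Yes; width 2.

Checking the three conditions: (i) the bags cover all of {a, b, c}; (ii) for each edge, some bag contains both endpoints; (iii) the bags containing any fixed vertex form a subtree. All hold, so the decomposition is valid with width 3 − 1 = 2.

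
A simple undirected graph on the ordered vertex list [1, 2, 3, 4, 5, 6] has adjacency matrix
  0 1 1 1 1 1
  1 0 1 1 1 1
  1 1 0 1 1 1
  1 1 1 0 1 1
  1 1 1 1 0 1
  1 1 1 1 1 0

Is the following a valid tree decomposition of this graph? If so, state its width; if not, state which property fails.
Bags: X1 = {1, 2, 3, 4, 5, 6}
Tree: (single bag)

Yes; width 5.

Checking the three conditions: (i) the bags cover all of {1, 2, 3, 4, 5, 6}; (ii) for each edge, some bag contains both endpoints; (iii) the bags containing any fixed vertex form a subtree. All hold, so the decomposition is valid with width 6 − 1 = 5.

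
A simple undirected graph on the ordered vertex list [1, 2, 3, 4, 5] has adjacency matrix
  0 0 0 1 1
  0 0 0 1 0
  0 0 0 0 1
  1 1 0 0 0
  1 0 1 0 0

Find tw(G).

A width-1 tree decomposition is:
Bags: B1 = {2, 4}  B2 = {1, 4}  B3 = {1, 5}  B4 = {3, 5}
Tree: B1–B2, B2–B3, B3–B4
Each bag holds 2 vertices, so the decomposition has width 1, which upper-bounds the treewidth. Since G has at least one edge (e.g. 4–2), it is not an edgeless graph, so tw(G) ≥ 1. Therefore the treewidth is 1.

1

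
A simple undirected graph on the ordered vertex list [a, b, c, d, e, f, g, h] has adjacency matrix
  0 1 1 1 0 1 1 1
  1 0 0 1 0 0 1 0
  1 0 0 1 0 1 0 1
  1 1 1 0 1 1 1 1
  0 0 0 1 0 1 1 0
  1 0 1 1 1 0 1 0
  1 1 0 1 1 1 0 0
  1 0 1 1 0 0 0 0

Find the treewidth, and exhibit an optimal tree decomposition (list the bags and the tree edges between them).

Treewidth 3.
Bags: B1 = {a, b, d, g}  B2 = {a, d, f, g}  B3 = {a, c, d, f}  B4 = {a, c, d, h}  B5 = {d, e, f, g}
Tree: B1–B2, B2–B3, B3–B4, B2–B5

Each bag holds 4 vertices, so the decomposition has width 3, which upper-bounds the treewidth. Conversely, {d, e, f, g} is a clique of size 4, and the vertices of any clique must share a bag in every tree decomposition; so some bag has ≥ 4 vertices and tw(G) ≥ 3. Hence tw(G) = 3 exactly.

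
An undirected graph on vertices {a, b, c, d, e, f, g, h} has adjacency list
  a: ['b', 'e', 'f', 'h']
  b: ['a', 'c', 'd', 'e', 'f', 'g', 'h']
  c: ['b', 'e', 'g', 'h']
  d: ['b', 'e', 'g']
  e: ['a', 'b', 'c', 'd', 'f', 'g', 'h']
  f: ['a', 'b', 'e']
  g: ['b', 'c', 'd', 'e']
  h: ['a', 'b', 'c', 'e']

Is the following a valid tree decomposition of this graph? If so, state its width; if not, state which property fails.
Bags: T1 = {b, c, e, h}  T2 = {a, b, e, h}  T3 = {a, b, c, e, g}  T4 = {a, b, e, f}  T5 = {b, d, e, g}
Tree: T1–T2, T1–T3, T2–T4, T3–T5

A tree decomposition must satisfy three properties: every vertex lies in some bag; for every edge, both endpoints lie together in some bag; and for every vertex, the bags containing it form a connected subtree. Here bags containing vertex a are not connected in the tree, so the decomposition is invalid.

No — bags containing vertex a are not connected in the tree.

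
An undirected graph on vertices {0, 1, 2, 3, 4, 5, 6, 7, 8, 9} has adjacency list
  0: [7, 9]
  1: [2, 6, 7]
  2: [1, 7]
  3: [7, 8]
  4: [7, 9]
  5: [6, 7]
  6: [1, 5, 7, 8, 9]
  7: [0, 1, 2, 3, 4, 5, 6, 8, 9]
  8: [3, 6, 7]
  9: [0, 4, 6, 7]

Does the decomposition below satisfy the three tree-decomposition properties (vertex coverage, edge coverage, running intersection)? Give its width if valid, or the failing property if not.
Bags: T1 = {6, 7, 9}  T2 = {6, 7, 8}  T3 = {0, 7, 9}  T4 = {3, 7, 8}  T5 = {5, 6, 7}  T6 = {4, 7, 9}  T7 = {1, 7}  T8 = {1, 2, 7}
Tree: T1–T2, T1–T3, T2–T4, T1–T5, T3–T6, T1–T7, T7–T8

A tree decomposition must satisfy three properties: every vertex lies in some bag; for every edge, both endpoints lie together in some bag; and for every vertex, the bags containing it form a connected subtree. Here edge (6,1) lies in no bag, so the decomposition is invalid.

No — edge (6,1) lies in no bag.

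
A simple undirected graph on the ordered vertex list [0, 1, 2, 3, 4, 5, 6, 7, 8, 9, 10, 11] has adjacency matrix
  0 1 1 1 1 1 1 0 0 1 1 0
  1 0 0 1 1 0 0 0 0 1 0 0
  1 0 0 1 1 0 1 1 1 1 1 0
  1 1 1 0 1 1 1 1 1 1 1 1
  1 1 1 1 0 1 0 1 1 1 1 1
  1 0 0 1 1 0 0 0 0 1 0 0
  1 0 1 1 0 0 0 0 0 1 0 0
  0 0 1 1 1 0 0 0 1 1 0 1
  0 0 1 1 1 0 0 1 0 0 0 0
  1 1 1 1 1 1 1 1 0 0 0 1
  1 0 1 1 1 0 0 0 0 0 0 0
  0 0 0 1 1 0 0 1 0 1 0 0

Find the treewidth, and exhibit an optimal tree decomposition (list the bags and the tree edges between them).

The largest bag has 5 vertices, giving width 4; this decomposition certifies tw(G) ≤ 4. Conversely, {2, 3, 4, 7, 8} is a clique of size 5, and the vertices of any clique must share a bag in every tree decomposition; so some bag has ≥ 5 vertices and tw(G) ≥ 4. Hence tw(G) = 4 exactly.

Treewidth 4.
One optimal decomposition is:
Bags: B1 = {0, 2, 3, 4, 9}  B2 = {0, 1, 3, 4, 9}  B3 = {2, 3, 4, 7, 9}  B4 = {0, 2, 3, 4, 10}  B5 = {0, 3, 4, 5, 9}  B6 = {3, 4, 7, 9, 11}  B7 = {0, 2, 3, 6, 9}  B8 = {2, 3, 4, 7, 8}
Tree: B1–B2, B1–B3, B1–B4, B2–B5, B3–B6, B1–B7, B3–B8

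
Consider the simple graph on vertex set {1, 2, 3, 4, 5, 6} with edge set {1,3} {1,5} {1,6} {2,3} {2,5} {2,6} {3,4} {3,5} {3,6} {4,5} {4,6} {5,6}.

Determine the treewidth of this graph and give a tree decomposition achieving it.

The largest bag has 4 vertices, giving width 3; this decomposition certifies tw(G) ≤ 3. Conversely, {1, 3, 5, 6} is a clique of size 4, and the vertices of any clique must share a bag in every tree decomposition; so some bag has ≥ 4 vertices and tw(G) ≥ 3. Hence tw(G) = 3 exactly.

Treewidth 3.
Bags: B1 = {1, 3, 5, 6}  B2 = {3, 4, 5, 6}  B3 = {2, 3, 5, 6}
Tree: B1–B2, B2–B3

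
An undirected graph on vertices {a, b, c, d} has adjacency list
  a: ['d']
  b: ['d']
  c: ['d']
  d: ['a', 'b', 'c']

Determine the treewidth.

A width-1 tree decomposition is:
Bags: B1 = {a, d}  B2 = {b, d}  B3 = {c, d}
Tree: B1–B2, B2–B3
Each bag holds 2 vertices, so the decomposition has width 1, which upper-bounds the treewidth. G has an edge, so its treewidth is at least 1. The upper and lower bounds meet at 1, so that is the treewidth.

1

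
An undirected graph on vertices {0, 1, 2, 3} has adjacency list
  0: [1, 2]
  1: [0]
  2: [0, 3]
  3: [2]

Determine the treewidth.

1

A width-1 tree decomposition is:
Bags: B1 = {0, 1}  B2 = {0, 2}  B3 = {2, 3}
Tree: B1–B2, B2–B3
The largest bag has 2 vertices, giving width 1; this decomposition certifies tw(G) ≤ 1. Since G has at least one edge (e.g. 1–0), it is not an edgeless graph, so tw(G) ≥ 1. Therefore the treewidth is 1.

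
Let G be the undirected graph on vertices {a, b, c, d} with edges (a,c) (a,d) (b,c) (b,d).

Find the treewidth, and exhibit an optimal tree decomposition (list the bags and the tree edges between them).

Treewidth 2.
One optimal decomposition is:
Bags: B1 = {a, b, d}  B2 = {a, b, c}
Tree: B1–B2

Every bag has size at most 3, so the width is 3 − 1 = 2 and tw(G) ≤ 2. For the lower bound, G contains the cycle b–d–a–c–b, so G is not a forest; only forests have treewidth ≤ 1, hence tw(G) ≥ 2. Combining the bounds, tw(G) = 2.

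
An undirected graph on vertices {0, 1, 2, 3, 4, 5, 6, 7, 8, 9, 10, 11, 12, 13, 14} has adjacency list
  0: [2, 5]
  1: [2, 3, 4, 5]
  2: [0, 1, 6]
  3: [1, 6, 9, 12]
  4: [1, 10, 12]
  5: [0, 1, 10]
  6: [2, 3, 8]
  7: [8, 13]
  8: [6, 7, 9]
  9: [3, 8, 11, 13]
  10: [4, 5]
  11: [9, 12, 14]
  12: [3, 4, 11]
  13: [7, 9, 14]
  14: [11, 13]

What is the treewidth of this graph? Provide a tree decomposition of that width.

Each bag holds 4 vertices, so the decomposition has width 3, which upper-bounds the treewidth. For the lower bound: the 4 vertex sets {7,13,14}, {11}, {9}, {3,6,8,12} are disjoint, each induces a connected subgraph, and every pair is joined by at least one edge of G. Contracting each set to a single vertex therefore yields K_{4} as a minor, and since treewidth is minor-monotone, tw(G) ≥ tw(K_{4}) = 3. The upper and lower bounds meet at 3, so that is the treewidth.

Treewidth 3.
One optimal decomposition is:
Bags: B1 = {7, 11, 13, 14}  B2 = {7, 9, 11, 13}  B3 = {7, 8, 9, 11}  B4 = {8, 9, 11, 12}  B5 = {3, 8, 9, 12}  B6 = {3, 6, 8, 12}  B7 = {3, 4, 6, 12}  B8 = {1, 3, 4, 6}  B9 = {1, 2, 4, 6}  B10 = {1, 2, 4, 10}  B11 = {1, 2, 5, 10}  B12 = {0, 2, 5, 10}
Tree: B1–B2, B2–B3, B3–B4, B4–B5, B5–B6, B6–B7, B7–B8, B8–B9, B9–B10, B10–B11, B11–B12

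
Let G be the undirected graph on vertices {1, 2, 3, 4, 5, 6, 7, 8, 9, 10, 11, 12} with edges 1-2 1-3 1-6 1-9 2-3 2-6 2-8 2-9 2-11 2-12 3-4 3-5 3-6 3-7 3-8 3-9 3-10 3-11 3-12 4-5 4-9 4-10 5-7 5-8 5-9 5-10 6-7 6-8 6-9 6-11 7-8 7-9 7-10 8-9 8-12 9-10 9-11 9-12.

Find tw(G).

4

A width-4 tree decomposition is:
Bags: B1 = {2, 3, 6, 8, 9}  B2 = {2, 3, 6, 9, 11}  B3 = {3, 6, 7, 8, 9}  B4 = {3, 5, 7, 8, 9}  B5 = {2, 3, 8, 9, 12}  B6 = {3, 5, 7, 9, 10}  B7 = {3, 4, 5, 9, 10}  B8 = {1, 2, 3, 6, 9}
Tree: B1–B2, B1–B3, B3–B4, B1–B5, B4–B6, B6–B7, B2–B8
Every bag has size at most 5, so the width is 5 − 1 = 4 and tw(G) ≤ 4. On the other hand G contains the 5-clique {2, 3, 8, 9, 12}. A clique must lie in a single bag of any decomposition, so no decomposition can have width below 4. Therefore the treewidth is 4.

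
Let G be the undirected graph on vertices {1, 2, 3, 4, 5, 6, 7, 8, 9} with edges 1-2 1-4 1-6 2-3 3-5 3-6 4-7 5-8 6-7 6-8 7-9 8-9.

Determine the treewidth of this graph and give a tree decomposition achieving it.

Treewidth 3.
One such decomposition:
Bags: B1 = {5, 7, 8, 9}  B2 = {5, 6, 7, 8}  B3 = {3, 5, 6, 7}  B4 = {3, 4, 6, 7}  B5 = {1, 3, 4, 6}  B6 = {1, 2, 3, 4}
Tree: B1–B2, B2–B3, B3–B4, B4–B5, B5–B6

Each bag holds 4 vertices, so the decomposition has width 3, which upper-bounds the treewidth. For the lower bound: the 4 vertex sets {5,8,9}, {7}, {6}, {1,2,3,4} are disjoint, each induces a connected subgraph, and every pair is joined by at least one edge of G. Contracting each set to a single vertex therefore yields K_{4} as a minor, and since treewidth is minor-monotone, tw(G) ≥ tw(K_{4}) = 3. Hence tw(G) = 3 exactly.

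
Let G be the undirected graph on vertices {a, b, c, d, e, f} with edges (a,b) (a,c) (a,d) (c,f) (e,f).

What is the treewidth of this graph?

A width-1 tree decomposition is:
Bags: B1 = {a, c}  B2 = {c, f}  B3 = {a, b}  B4 = {a, d}  B5 = {e, f}
Tree: B1–B2, B1–B3, B1–B4, B2–B5
The largest bag has 2 vertices, giving width 1; this decomposition certifies tw(G) ≤ 1. Since G has at least one edge (e.g. c–a), it is not an edgeless graph, so tw(G) ≥ 1. Therefore the treewidth is 1.

1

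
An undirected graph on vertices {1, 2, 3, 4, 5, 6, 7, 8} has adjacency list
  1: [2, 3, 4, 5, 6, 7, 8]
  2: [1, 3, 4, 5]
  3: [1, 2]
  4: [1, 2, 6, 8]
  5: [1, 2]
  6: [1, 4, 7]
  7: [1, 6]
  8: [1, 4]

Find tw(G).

2

A width-2 tree decomposition is:
Bags: B1 = {1, 2, 4}  B2 = {1, 4, 6}  B3 = {1, 2, 5}  B4 = {1, 4, 8}  B5 = {1, 6, 7}  B6 = {1, 2, 3}
Tree: B1–B2, B1–B3, B1–B4, B2–B5, B1–B6
The largest bag has 3 vertices, giving width 2; this decomposition certifies tw(G) ≤ 2. For the lower bound, the 3 vertices {1, 4, 8} are pairwise adjacent, and any tree decomposition puts a clique entirely inside one bag — forcing width ≥ 2. The upper and lower bounds meet at 2, so that is the treewidth.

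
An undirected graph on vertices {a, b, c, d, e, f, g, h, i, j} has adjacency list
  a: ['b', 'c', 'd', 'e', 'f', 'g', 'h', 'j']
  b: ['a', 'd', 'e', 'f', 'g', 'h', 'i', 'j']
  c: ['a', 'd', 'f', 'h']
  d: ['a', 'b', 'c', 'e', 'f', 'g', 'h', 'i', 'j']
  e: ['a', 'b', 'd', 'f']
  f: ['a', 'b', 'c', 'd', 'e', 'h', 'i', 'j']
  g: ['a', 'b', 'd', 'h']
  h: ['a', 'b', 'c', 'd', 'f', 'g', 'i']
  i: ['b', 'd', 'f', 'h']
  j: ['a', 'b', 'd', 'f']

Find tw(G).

4

A width-4 tree decomposition is:
Bags: B1 = {a, b, d, g, h}  B2 = {a, b, d, f, h}  B3 = {b, d, f, h, i}  B4 = {a, b, d, f, j}  B5 = {a, b, d, e, f}  B6 = {a, c, d, f, h}
Tree: B1–B2, B2–B3, B2–B4, B4–B5, B2–B6
The largest bag has 5 vertices, giving width 4; this decomposition certifies tw(G) ≤ 4. On the other hand G contains the 5-clique {a, b, d, g, h}. A clique must lie in a single bag of any decomposition, so no decomposition can have width below 4. Therefore the treewidth is 4.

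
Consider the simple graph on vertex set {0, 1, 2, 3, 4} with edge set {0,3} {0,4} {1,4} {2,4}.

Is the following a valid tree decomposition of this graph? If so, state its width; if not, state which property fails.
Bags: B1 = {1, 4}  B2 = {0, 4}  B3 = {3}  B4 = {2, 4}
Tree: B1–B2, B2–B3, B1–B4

No — edge (0,3) lies in no bag.

A tree decomposition must satisfy three properties: every vertex lies in some bag; for every edge, both endpoints lie together in some bag; and for every vertex, the bags containing it form a connected subtree. Here edge (0,3) lies in no bag, so the decomposition is invalid.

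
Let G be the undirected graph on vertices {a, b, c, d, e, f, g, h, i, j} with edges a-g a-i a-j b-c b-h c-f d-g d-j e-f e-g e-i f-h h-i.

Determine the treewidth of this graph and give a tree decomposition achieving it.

Every bag has size at most 3, so the width is 3 − 1 = 2 and tw(G) ≤ 2. For the lower bound, G contains the cycle d–j–a–g–d, so G is not a forest; only forests have treewidth ≤ 1, hence tw(G) ≥ 2. The upper and lower bounds meet at 2, so that is the treewidth.

Treewidth 2.
One optimal decomposition is:
Bags: B1 = {d, g, j}  B2 = {a, g, j}  B3 = {a, e, g}  B4 = {a, e, i}  B5 = {e, f, i}  B6 = {f, h, i}  B7 = {c, f, h}  B8 = {b, c, h}
Tree: B1–B2, B2–B3, B3–B4, B4–B5, B5–B6, B6–B7, B7–B8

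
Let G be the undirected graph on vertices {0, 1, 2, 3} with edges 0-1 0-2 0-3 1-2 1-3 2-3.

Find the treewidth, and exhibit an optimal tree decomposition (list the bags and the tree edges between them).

A single bag containing all 4 vertices is trivially a valid decomposition of width 3. For the lower bound, the 4 vertices {0, 1, 2, 3} are pairwise adjacent, and any tree decomposition puts a clique entirely inside one bag — forcing width ≥ 3. The upper and lower bounds meet at 3, so that is the treewidth.

Treewidth 3.
One such decomposition:
Bags: B1 = {0, 1, 2, 3}
Tree: (single bag)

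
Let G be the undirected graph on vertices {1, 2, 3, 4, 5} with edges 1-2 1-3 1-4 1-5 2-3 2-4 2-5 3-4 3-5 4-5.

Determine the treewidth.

A width-4 tree decomposition is:
Bags: B1 = {1, 2, 3, 4, 5}
Tree: (single bag)
With just one bag of size 5, the width is 5 − 1 = 4, so tw(G) ≤ 4. For the lower bound, the 5 vertices {1, 2, 3, 4, 5} are pairwise adjacent, and any tree decomposition puts a clique entirely inside one bag — forcing width ≥ 4. Hence tw(G) = 4 exactly.

4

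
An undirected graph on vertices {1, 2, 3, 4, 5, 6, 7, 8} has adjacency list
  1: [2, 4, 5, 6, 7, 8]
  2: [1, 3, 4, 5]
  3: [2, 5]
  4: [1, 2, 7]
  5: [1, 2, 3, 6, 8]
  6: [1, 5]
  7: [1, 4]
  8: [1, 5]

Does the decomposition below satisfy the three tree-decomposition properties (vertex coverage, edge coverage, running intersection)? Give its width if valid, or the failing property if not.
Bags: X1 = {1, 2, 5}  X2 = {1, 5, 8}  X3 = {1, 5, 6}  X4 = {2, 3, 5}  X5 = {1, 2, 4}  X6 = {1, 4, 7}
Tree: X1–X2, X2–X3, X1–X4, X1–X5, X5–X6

Yes; width 2.

Every vertex of G appears in some bag (union = {1, 2, 3, 4, 5, 6, 7, 8}); every edge is covered by a bag; and for each vertex v the set of bags containing v is connected in the bag tree. The decomposition is therefore valid. The largest bag has 3 vertices, so the width is 2.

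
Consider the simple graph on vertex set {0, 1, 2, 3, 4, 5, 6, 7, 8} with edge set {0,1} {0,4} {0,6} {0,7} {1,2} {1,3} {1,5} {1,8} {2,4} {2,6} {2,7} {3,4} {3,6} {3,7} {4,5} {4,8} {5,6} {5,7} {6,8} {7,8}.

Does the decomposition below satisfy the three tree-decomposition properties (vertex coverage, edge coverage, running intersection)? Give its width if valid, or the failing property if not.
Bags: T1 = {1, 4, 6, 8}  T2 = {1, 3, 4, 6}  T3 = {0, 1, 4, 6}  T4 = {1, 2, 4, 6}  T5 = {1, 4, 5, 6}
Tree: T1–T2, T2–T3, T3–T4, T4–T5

No — vertex 7 appears in no bag.

A tree decomposition must satisfy three properties: every vertex lies in some bag; for every edge, both endpoints lie together in some bag; and for every vertex, the bags containing it form a connected subtree. Here vertex 7 appears in no bag, so the decomposition is invalid.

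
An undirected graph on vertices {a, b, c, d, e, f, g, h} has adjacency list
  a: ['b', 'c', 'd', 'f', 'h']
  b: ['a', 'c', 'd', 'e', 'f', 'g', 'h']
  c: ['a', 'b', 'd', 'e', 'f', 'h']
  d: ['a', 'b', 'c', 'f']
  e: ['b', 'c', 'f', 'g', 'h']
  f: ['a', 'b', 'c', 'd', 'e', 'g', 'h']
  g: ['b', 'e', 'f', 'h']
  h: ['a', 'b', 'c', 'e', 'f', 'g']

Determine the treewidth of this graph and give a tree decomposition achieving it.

Treewidth 4.
One optimal decomposition is:
Bags: B1 = {a, b, c, f, h}  B2 = {b, c, e, f, h}  B3 = {a, b, c, d, f}  B4 = {b, e, f, g, h}
Tree: B1–B2, B1–B3, B2–B4

The largest bag has 5 vertices, giving width 4; this decomposition certifies tw(G) ≤ 4. For the lower bound, the 5 vertices {a, b, c, d, f} are pairwise adjacent, and any tree decomposition puts a clique entirely inside one bag — forcing width ≥ 4. Hence tw(G) = 4 exactly.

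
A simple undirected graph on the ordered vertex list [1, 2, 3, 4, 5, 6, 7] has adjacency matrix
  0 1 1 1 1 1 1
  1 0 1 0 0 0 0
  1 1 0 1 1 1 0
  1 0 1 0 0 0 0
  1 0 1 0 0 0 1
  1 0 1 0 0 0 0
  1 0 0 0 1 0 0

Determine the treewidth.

A width-2 tree decomposition is:
Bags: B1 = {1, 3, 5}  B2 = {1, 3, 6}  B3 = {1, 5, 7}  B4 = {1, 2, 3}  B5 = {1, 3, 4}
Tree: B1–B2, B1–B3, B1–B4, B1–B5
Every bag has size at most 3, so the width is 3 − 1 = 2 and tw(G) ≤ 2. On the other hand G contains the 3-clique {1, 2, 3}. A clique must lie in a single bag of any decomposition, so no decomposition can have width below 2. The upper and lower bounds meet at 2, so that is the treewidth.

2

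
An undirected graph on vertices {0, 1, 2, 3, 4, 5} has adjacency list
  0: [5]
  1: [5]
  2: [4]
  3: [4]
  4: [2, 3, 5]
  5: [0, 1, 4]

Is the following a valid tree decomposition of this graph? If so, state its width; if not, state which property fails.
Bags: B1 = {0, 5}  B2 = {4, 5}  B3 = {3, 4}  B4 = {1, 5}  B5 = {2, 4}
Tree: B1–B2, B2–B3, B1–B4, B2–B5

Yes; width 1.

Checking the three conditions: (i) the bags cover all of {0, 1, 2, 3, 4, 5}; (ii) for each edge, some bag contains both endpoints; (iii) the bags containing any fixed vertex form a subtree. All hold, so the decomposition is valid with width 2 − 1 = 1.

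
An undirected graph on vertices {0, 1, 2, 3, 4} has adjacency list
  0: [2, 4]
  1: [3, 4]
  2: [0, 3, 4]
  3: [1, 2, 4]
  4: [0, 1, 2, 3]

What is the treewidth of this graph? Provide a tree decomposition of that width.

Every bag has size at most 3, so the width is 3 − 1 = 2 and tw(G) ≤ 2. For the lower bound, the 3 vertices {1, 3, 4} are pairwise adjacent, and any tree decomposition puts a clique entirely inside one bag — forcing width ≥ 2. Hence tw(G) = 2 exactly.

Treewidth 2.
One such decomposition:
Bags: B1 = {2, 3, 4}  B2 = {0, 2, 4}  B3 = {1, 3, 4}
Tree: B1–B2, B1–B3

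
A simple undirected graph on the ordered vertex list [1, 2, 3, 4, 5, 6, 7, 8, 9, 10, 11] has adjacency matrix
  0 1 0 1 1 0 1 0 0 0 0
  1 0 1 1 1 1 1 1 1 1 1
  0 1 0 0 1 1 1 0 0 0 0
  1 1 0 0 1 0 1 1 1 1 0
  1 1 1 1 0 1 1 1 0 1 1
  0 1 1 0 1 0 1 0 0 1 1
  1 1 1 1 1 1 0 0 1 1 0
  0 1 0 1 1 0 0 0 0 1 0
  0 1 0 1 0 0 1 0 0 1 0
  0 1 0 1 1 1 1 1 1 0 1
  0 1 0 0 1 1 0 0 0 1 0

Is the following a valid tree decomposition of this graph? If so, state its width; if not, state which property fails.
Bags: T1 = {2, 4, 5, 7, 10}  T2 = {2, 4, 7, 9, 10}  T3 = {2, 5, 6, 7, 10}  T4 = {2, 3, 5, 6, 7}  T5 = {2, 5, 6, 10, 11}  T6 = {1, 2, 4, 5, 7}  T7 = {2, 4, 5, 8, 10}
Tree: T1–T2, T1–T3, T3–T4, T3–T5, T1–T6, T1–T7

Vertex coverage: the bags together contain {1, 2, 3, 4, 5, 6, 7, 8, 9, 10, 11}, the full vertex set. Edge coverage: each edge of G has both endpoints in at least one bag. Running intersection: for every vertex, the bags containing it form a connected subtree. All three properties hold, so this is a valid tree decomposition of width max|bag| − 1 = 4, and hence tw(G) ≤ 4.

Yes; width 4.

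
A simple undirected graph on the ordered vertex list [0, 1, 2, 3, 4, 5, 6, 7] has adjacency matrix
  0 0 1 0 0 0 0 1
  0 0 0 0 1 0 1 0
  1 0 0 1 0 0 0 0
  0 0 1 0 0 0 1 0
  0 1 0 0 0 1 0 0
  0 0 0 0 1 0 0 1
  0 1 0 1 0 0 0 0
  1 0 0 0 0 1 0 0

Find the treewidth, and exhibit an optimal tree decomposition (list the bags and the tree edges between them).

Treewidth 2.
Bags: B1 = {1, 4, 5}  B2 = {1, 5, 6}  B3 = {3, 5, 6}  B4 = {2, 3, 5}  B5 = {0, 2, 5}  B6 = {0, 5, 7}
Tree: B1–B2, B2–B3, B3–B4, B4–B5, B5–B6

Every bag has size at most 3, so the width is 3 − 1 = 2 and tw(G) ≤ 2. The edges 5–4–1–6–3–2–0–7–5 form a cycle, so G is not a tree and its treewidth is at least 2. Combining the bounds, tw(G) = 2.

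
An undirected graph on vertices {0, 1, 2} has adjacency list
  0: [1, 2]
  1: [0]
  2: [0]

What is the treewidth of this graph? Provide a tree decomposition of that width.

Treewidth 1.
One optimal decomposition is:
Bags: B1 = {0, 1}  B2 = {0, 2}
Tree: B1–B2

The largest bag has 2 vertices, giving width 1; this decomposition certifies tw(G) ≤ 1. Since G has at least one edge (e.g. 1–0), it is not an edgeless graph, so tw(G) ≥ 1. Hence tw(G) = 1 exactly.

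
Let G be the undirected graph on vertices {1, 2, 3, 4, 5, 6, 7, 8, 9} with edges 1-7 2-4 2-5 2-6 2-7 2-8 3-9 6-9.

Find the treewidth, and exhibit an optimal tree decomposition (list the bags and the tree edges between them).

The largest bag has 2 vertices, giving width 1; this decomposition certifies tw(G) ≤ 1. Any graph with an edge has treewidth ≥ 1, and G has the edge 2–6. Combining the bounds, tw(G) = 1.

Treewidth 1.
One such decomposition:
Bags: B1 = {2, 6}  B2 = {2, 8}  B3 = {2, 7}  B4 = {2, 4}  B5 = {1, 7}  B6 = {6, 9}  B7 = {2, 5}  B8 = {3, 9}
Tree: B1–B2, B2–B3, B2–B4, B3–B5, B1–B6, B1–B7, B6–B8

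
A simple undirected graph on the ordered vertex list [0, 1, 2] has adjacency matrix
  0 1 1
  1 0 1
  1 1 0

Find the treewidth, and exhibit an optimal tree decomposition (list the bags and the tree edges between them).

Treewidth 2.
Bags: B1 = {0, 1, 2}
Tree: (single bag)

With just one bag of size 3, the width is 3 − 1 = 2, so tw(G) ≤ 2. For the lower bound, the 3 vertices {0, 1, 2} are pairwise adjacent, and any tree decomposition puts a clique entirely inside one bag — forcing width ≥ 2. Hence tw(G) = 2 exactly.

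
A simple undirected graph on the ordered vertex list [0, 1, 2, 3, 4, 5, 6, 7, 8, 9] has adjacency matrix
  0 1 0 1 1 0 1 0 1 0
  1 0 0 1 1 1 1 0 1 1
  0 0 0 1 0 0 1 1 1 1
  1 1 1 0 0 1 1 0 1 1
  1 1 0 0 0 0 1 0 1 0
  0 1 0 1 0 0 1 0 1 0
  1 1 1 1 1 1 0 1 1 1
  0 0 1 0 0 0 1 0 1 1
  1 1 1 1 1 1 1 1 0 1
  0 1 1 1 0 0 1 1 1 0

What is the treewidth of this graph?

A width-4 tree decomposition is:
Bags: B1 = {1, 3, 6, 8, 9}  B2 = {1, 3, 5, 6, 8}  B3 = {0, 1, 3, 6, 8}  B4 = {0, 1, 4, 6, 8}  B5 = {2, 3, 6, 8, 9}  B6 = {2, 6, 7, 8, 9}
Tree: B1–B2, B1–B3, B3–B4, B1–B5, B5–B6
The largest bag has 5 vertices, giving width 4; this decomposition certifies tw(G) ≤ 4. Conversely, {0, 1, 3, 6, 8} is a clique of size 5, and the vertices of any clique must share a bag in every tree decomposition; so some bag has ≥ 5 vertices and tw(G) ≥ 4. The upper and lower bounds meet at 4, so that is the treewidth.

4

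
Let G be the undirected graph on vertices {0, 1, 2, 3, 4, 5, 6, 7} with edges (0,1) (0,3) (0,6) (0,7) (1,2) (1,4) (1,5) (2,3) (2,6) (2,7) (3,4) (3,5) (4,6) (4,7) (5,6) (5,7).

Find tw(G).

4

A width-4 tree decomposition is:
Bags: B1 = {0, 2, 4, 5, 7}  B2 = {0, 2, 3, 4, 5}  B3 = {0, 2, 4, 5, 6}  B4 = {0, 1, 2, 4, 5}
Tree: B1–B2, B2–B3, B3–B4
Each bag holds 5 vertices, so the decomposition has width 4, which upper-bounds the treewidth. For the lower bound: the 5 vertex sets {4,7}, {3,5}, {0,6}, {2}, {1} are disjoint, each induces a connected subgraph, and every pair is joined by at least one edge of G. Contracting each set to a single vertex therefore yields K_{5} as a minor, and since treewidth is minor-monotone, tw(G) ≥ tw(K_{5}) = 4. Hence tw(G) = 4 exactly.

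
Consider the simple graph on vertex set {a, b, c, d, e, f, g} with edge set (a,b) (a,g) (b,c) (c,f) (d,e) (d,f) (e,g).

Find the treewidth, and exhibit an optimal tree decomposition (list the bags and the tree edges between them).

Every bag has size at most 3, so the width is 3 − 1 = 2 and tw(G) ≤ 2. Since g–a–b–c–f–d–e–g is a cycle in G, G is not acyclic. Forests are exactly the graphs of treewidth ≤ 1, so tw(G) ≥ 2. Combining the bounds, tw(G) = 2.

Treewidth 2.
One optimal decomposition is:
Bags: B1 = {a, b, g}  B2 = {b, c, g}  B3 = {c, f, g}  B4 = {d, f, g}  B5 = {d, e, g}
Tree: B1–B2, B2–B3, B3–B4, B4–B5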